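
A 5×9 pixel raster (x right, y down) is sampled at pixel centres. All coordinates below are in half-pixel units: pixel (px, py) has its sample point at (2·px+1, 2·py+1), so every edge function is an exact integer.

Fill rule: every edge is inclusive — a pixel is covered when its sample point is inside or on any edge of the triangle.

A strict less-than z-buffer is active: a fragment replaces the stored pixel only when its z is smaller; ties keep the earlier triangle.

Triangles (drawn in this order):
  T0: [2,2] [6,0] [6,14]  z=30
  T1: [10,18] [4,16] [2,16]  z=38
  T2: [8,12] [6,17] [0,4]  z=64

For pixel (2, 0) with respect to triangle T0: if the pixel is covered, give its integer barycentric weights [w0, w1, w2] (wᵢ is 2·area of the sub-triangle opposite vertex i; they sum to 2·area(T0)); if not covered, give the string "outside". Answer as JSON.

T0:
  2·area = 56
  edge (2, 2)→(6, 0): d=(4,-2) inclusive
  edge (6, 0)→(6, 14): d=(0,14) inclusive
  edge (6, 14)→(2, 2): d=(-4,-12) inclusive
    (2,0)@(5, 1): e=[2,14,40] → █
    (3,0)@(7, 1): e=[6,-14,64] → ·
    (1,1)@(3, 3): e=[6,42,8] → █
    (3,1)@(7, 3): e=[14,-14,56] → ·
    (1,2)@(3, 5): e=[14,42,0] → █  [on edge]
    (3,2)@(7, 5): e=[22,-14,48] → ·
    (1,3)@(3, 7): e=[22,42,-8] → ·
    (2,3)@(5, 7): e=[26,14,16] → █
    (3,3)@(7, 7): e=[30,-14,40] → ·
    (2,4)@(5, 9): e=[34,14,8] → █
    (3,4)@(7, 9): e=[38,-14,32] → ·
    (2,5)@(5, 11): e=[42,14,0] → █  [on edge]
    (3,8)@(7, 17): e=[70,-14,0] → ·  [on edge]
  covered (8 px):
    · · █ · ·
    · █ █ · ·
    · █ █ · ·
    · · █ · ·
    · · █ · ·
    · · █ · ·
    · · · · ·
    · · · · ·
    · · · · ·
T1:
  2·area = 4  (B↔C swapped to make it positive)
  edge (10, 18)→(2, 16): d=(-8,-2) inclusive
  edge (2, 16)→(4, 16): d=(2,0) inclusive
  edge (4, 16)→(10, 18): d=(6,2) inclusive
    (0,7)@(1, 15): e=[6,-2,0] → ·  [on edge]
    (3,8)@(7, 17): e=[2,2,0] → █  [on edge]
    (4,8)@(9, 17): e=[6,2,-4] → ·
  covered (1 px):
    · · · · ·
    · · · · ·
    · · · · ·
    · · · · ·
    · · · · ·
    · · · · ·
    · · · · ·
    · · · · ·
    · · · █ ·
T2:
  2·area = 56
  edge (8, 12)→(6, 17): d=(-2,5) inclusive
  edge (6, 17)→(0, 4): d=(-6,-13) inclusive
  edge (0, 4)→(8, 12): d=(8,8) inclusive
    (0,2)@(1, 5): e=[49,7,0] → █  [on edge]
    (1,2)@(3, 5): e=[39,33,-16] → ·
    (0,3)@(1, 7): e=[45,-5,16] → ·
    (1,3)@(3, 7): e=[35,21,0] → █  [on edge]
    (2,3)@(5, 7): e=[25,47,-16] → ·
    (1,4)@(3, 9): e=[31,9,16] → █
    (2,4)@(5, 9): e=[21,35,0] → █  [on edge]
    (3,4)@(7, 9): e=[11,61,-16] → ·
    (1,5)@(3, 11): e=[27,-3,32] → ·
    (2,5)@(5, 11): e=[17,23,16] → █
    (3,5)@(7, 11): e=[7,49,0] → █  [on edge]
    (4,5)@(9, 11): e=[-3,75,-16] → ·
    (4,6)@(9, 13): e=[-7,63,0] → ·  [on edge]
  covered (8 px):
    · · · · ·
    · · · · ·
    █ · · · ·
    · █ · · ·
    · █ █ · ·
    · · █ █ ·
    · · █ █ ·
    · · · · ·
    · · · · ·

Result: [14,40,2]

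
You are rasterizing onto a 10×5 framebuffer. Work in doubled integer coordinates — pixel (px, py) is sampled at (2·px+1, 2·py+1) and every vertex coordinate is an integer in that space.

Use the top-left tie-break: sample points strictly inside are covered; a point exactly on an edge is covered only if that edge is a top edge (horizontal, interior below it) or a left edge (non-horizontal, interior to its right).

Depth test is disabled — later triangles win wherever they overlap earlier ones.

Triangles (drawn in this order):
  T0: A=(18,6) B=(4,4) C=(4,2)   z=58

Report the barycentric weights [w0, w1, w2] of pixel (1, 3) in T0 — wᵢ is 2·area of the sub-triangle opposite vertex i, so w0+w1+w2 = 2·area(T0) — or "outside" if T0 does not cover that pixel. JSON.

T0:
  2·area = 28
  edge (18, 6)→(4, 4): d=(-14,-2) top-left  bias=+0
  edge (4, 4)→(4, 2): d=(0,-2) top-left  bias=+0
  edge (4, 2)→(18, 6): d=(14,4) right/bottom  bias=-1
    (2,1)@(5, 3): e=[16,2,10] → #
    (3,1)@(7, 3): e=[20,6,2] → #
    (4,1)@(9, 3): e=[24,10,-6] → ·
    (2,2)@(5, 5): e=[-12,2,38] → ·
    (3,2)@(7, 5): e=[-8,6,30] → ·
    (5,2)@(11, 5): e=[0,14,14] → #  [on edge]
    (6,2)@(13, 5): e=[4,18,6] → #
    (7,2)@(15, 5): e=[8,22,-2] → ·
    (5,3)@(11, 7): e=[-28,14,42] → ·
    (6,3)@(13, 7): e=[-24,18,34] → ·
  covered (4 px):
    · · · · · · · · · ·
    · · # # · · · · · ·
    · · · · · # # · · ·
    · · · · · · · · · ·
    · · · · · · · · · ·

Answer: "outside"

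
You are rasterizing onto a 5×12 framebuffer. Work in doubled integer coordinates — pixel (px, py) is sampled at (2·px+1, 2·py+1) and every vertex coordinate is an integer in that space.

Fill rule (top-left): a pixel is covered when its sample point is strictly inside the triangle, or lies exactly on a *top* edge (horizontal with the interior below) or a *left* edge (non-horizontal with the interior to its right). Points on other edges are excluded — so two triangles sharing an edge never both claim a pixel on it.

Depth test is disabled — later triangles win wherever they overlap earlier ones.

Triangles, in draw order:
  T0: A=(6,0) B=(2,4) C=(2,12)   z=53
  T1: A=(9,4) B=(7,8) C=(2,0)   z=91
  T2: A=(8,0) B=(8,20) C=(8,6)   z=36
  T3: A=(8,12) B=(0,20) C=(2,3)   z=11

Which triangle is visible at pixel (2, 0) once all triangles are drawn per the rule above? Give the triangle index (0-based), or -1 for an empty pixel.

T0:
  2·area = 32  (B↔C swapped to make it positive)
  edge (6, 0)→(2, 12): d=(-4,12) right/bottom  bias=-1
  edge (2, 12)→(2, 4): d=(0,-8) top-left  bias=+0
  edge (2, 4)→(6, 0): d=(4,-4) top-left  bias=+0
    (2,0)@(5, 1): e=[8,24,0] → #  [on edge]
    (3,0)@(7, 1): e=[-16,40,8] → ·
    (1,1)@(3, 3): e=[24,8,0] → #  [on edge]
    (2,1)@(5, 3): e=[0,24,8] → ·  [on edge]
    (0,2)@(1, 5): e=[40,-8,0] → ·  [on edge]
    (1,2)@(3, 5): e=[16,8,8] → #
    (2,2)@(5, 5): e=[-8,24,16] → ·
    (1,3)@(3, 7): e=[8,8,16] → #
    (2,3)@(5, 7): e=[-16,24,24] → ·
    (1,4)@(3, 9): e=[0,8,24] → ·  [on edge]
    (0,7)@(1, 15): e=[0,-8,40] → ·  [on edge]
  covered (4 px):
    · · # · ·
    · # · · ·
    · # · · ·
    · # · · ·
    · · · · ·
    · · · · ·
    · · · · ·
    · · · · ·
    · · · · ·
    · · · · ·
    · · · · ·
    · · · · ·
T1:
  2·area = 36
  edge (9, 4)→(7, 8): d=(-2,4) right/bottom  bias=-1
  edge (7, 8)→(2, 0): d=(-5,-8) top-left  bias=+0
  edge (2, 0)→(9, 4): d=(7,4) right/bottom  bias=-1
    (1,0)@(3, 1): e=[30,3,3] → #
    (2,0)@(5, 1): e=[22,19,-5] → ·
    (1,1)@(3, 3): e=[26,-7,17] → ·
    (2,1)@(5, 3): e=[18,9,9] → #
    (3,1)@(7, 3): e=[10,25,1] → #
    (4,1)@(9, 3): e=[2,41,-7] → ·
    (2,2)@(5, 5): e=[14,-1,23] → ·
    (3,2)@(7, 5): e=[6,15,15] → #
    (4,2)@(9, 5): e=[-2,31,7] → ·
    (3,3)@(7, 7): e=[2,5,29] → #
    (4,3)@(9, 7): e=[-6,21,21] → ·
    (3,4)@(7, 9): e=[-2,-5,43] → ·
  covered (5 px):
    · # · · ·
    · · # # ·
    · · · # ·
    · · · # ·
    · · · · ·
    · · · · ·
    · · · · ·
    · · · · ·
    · · · · ·
    · · · · ·
    · · · · ·
    · · · · ·
T2:
  degenerate (2·area = 0) — covers nothing
T3:
  2·area = 120
  edge (8, 12)→(0, 20): d=(-8,8) right/bottom  bias=-1
  edge (0, 20)→(2, 3): d=(2,-17) top-left  bias=+0
  edge (2, 3)→(8, 12): d=(6,9) right/bottom  bias=-1
    (1,2)@(3, 5): e=[96,21,3] → #
    (2,2)@(5, 5): e=[80,55,-15] → ·
    (1,3)@(3, 7): e=[80,25,15] → #
    (2,3)@(5, 7): e=[64,59,-3] → ·
    (1,4)@(3, 9): e=[64,29,27] → #
    (2,4)@(5, 9): e=[48,63,9] → #
    (3,4)@(7, 9): e=[32,97,-9] → ·
    (1,5)@(3, 11): e=[48,33,39] → #
    (3,5)@(7, 11): e=[16,101,3] → #
    (4,5)@(9, 11): e=[0,135,-15] → ·  [on edge]
    (0,6)@(1, 13): e=[48,3,69] → #
    (3,6)@(7, 13): e=[0,105,15] → ·  [on edge]
    (2,7)@(5, 15): e=[0,75,45] → ·  [on edge]
    (1,8)@(3, 17): e=[0,45,75] → ·  [on edge]
    (0,9)@(1, 19): e=[0,15,105] → ·  [on edge]
  covered (13 px):
    · · · · ·
    · · · · ·
    · # · · ·
    · # · · ·
    · # # · ·
    · # # # ·
    # # # · ·
    # # · · ·
    # · · · ·
    · · · · ·
    · · · · ·
    · · · · ·

Z-buffer (winner per pixel, '.' = empty):
  . 1 0 . .
  . 0 1 1 .
  . 3 . 1 .
  . 3 . 1 .
  . 3 3 . .
  . 3 3 3 .
  3 3 3 . .
  3 3 . . .
  3 . . . .
  . . . . .
  . . . . .
  . . . . .

Final: 0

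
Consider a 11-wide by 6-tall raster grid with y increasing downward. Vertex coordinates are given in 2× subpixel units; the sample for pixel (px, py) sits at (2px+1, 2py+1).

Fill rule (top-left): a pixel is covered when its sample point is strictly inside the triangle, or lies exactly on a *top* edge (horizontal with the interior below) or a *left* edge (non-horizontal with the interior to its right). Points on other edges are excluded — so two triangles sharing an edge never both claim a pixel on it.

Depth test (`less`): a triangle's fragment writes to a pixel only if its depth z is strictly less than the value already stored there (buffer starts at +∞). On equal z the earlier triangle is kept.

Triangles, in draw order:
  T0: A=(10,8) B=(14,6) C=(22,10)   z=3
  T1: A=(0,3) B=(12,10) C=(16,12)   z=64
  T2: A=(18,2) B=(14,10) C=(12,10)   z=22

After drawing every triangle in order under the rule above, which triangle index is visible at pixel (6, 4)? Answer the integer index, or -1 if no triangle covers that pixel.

T0:
  2·area = 32
  edge (10, 8)→(14, 6): d=(4,-2) top-left  bias=+0
  edge (14, 6)→(22, 10): d=(8,4) right/bottom  bias=-1
  edge (22, 10)→(10, 8): d=(-12,-2) top-left  bias=+0
    (6,3)@(13, 7): e=[2,12,18] → █
    (7,3)@(15, 7): e=[6,4,22] → █
    (8,3)@(17, 7): e=[10,-4,26] → ·
    (6,4)@(13, 9): e=[10,28,-6] → ·
    (7,4)@(15, 9): e=[14,20,-2] → ·
    (8,4)@(17, 9): e=[18,12,2] → █
    (9,4)@(19, 9): e=[22,4,6] → █
    (10,4)@(21, 9): e=[26,-4,10] → ·
    (8,5)@(17, 11): e=[26,28,-22] → ·
    (9,5)@(19, 11): e=[30,20,-18] → ·
  covered (4 px):
    · · · · · · · · · · ·
    · · · · · · · · · · ·
    · · · · · · · · · · ·
    · · · · · · █ █ · · ·
    · · · · · · · · █ █ ·
    · · · · · · · · · · ·
T1:
  2·area = 4  (B↔C swapped to make it positive)
  edge (0, 3)→(16, 12): d=(16,9) right/bottom  bias=-1
  edge (16, 12)→(12, 10): d=(-4,-2) top-left  bias=+0
  edge (12, 10)→(0, 3): d=(-12,-7) top-left  bias=+0
    (3,3)@(7, 7): e=[1,2,1] → █
    (4,3)@(9, 7): e=[-17,6,15] → ·
    (3,4)@(7, 9): e=[33,-6,-23] → ·
  covered (1 px):
    · · · · · · · · · · ·
    · · · · · · · · · · ·
    · · · · · · · · · · ·
    · · · █ · · · · · · ·
    · · · · · · · · · · ·
    · · · · · · · · · · ·
T2:
  2·area = 16
  edge (18, 2)→(14, 10): d=(-4,8) right/bottom  bias=-1
  edge (14, 10)→(12, 10): d=(-2,0) right/bottom  bias=-1
  edge (12, 10)→(18, 2): d=(6,-8) top-left  bias=+0
    (7,3)@(15, 7): e=[4,6,6] → █
    (8,3)@(17, 7): e=[-12,6,22] → ·
    (6,4)@(13, 9): e=[12,2,2] → █
    (7,4)@(15, 9): e=[-4,2,18] → ·
    (6,5)@(13, 11): e=[4,-2,14] → ·
  covered (2 px):
    · · · · · · · · · · ·
    · · · · · · · · · · ·
    · · · · · · · · · · ·
    · · · · · · · █ · · ·
    · · · · · · █ · · · ·
    · · · · · · · · · · ·

Z-buffer (winner per pixel, '.' = empty):
  . . . . . . . . . . .
  . . . . . . . . . . .
  . . . . . . . . . . .
  . . . 1 . . 0 0 . . .
  . . . . . . 2 . 0 0 .
  . . . . . . . . . . .

Answer: 2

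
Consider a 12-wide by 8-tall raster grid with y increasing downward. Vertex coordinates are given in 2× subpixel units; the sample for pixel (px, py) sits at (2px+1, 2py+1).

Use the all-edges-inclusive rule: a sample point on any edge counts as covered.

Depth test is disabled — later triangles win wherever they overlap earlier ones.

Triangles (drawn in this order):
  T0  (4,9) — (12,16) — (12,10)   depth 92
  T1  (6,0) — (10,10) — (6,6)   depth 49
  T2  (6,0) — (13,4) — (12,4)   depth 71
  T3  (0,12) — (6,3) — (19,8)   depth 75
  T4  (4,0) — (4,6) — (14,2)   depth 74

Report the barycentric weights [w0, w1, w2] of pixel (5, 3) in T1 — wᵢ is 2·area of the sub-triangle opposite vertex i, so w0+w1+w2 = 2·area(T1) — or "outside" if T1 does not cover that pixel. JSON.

T0:
  2·area = 48  (B↔C swapped to make it positive)
  edge (4, 9)→(12, 10): d=(8,1) inclusive
  edge (12, 10)→(12, 16): d=(0,6) inclusive
  edge (12, 16)→(4, 9): d=(-8,-7) inclusive
    (3,5)@(7, 11): e=[13,30,5] → #
    (4,5)@(9, 11): e=[11,18,19] → #
    (5,5)@(11, 11): e=[9,6,33] → #
    (6,5)@(13, 11): e=[7,-6,47] → ·
    (3,6)@(7, 13): e=[29,30,-11] → ·
    (4,6)@(9, 13): e=[27,18,3] → #
    (6,6)@(13, 13): e=[23,-6,31] → ·
    (4,7)@(9, 15): e=[43,18,-13] → ·
    (5,7)@(11, 15): e=[41,6,1] → #
    (6,7)@(13, 15): e=[39,-6,15] → ·
  covered (6 px):
    · · · · · · · · · · · ·
    · · · · · · · · · · · ·
    · · · · · · · · · · · ·
    · · · · · · · · · · · ·
    · · · · · · · · · · · ·
    · · · # # # · · · · · ·
    · · · · # # · · · · · ·
    · · · · · # · · · · · ·
T1:
  2·area = 24
  edge (6, 0)→(10, 10): d=(4,10) inclusive
  edge (10, 10)→(6, 6): d=(-4,-4) inclusive
  edge (6, 6)→(6, 0): d=(0,-6) inclusive
    (0,0)@(1, 1): e=[54,0,-30] → ·  [on edge]
    (1,1)@(3, 3): e=[42,0,-18] → ·  [on edge]
    (3,1)@(7, 3): e=[2,16,6] → #
    (4,1)@(9, 3): e=[-18,24,18] → ·
    (2,2)@(5, 5): e=[30,0,-6] → ·  [on edge]
    (3,2)@(7, 5): e=[10,8,6] → #
    (4,2)@(9, 5): e=[-10,16,18] → ·
    (3,3)@(7, 7): e=[18,0,6] → #  [on edge]
    (4,3)@(9, 7): e=[-2,8,18] → ·
    (3,4)@(7, 9): e=[26,-8,6] → ·
    (4,4)@(9, 9): e=[6,0,18] → #  [on edge]
    (5,4)@(11, 9): e=[-14,8,30] → ·
    (5,5)@(11, 11): e=[-6,0,30] → ·  [on edge]
    (6,6)@(13, 13): e=[-18,0,42] → ·  [on edge]
    (7,7)@(15, 15): e=[-30,0,54] → ·  [on edge]
  covered (4 px):
    · · · · · · · · · · · ·
    · · · # · · · · · · · ·
    · · · # · · · · · · · ·
    · · · # · · · · · · · ·
    · · · · # · · · · · · ·
    · · · · · · · · · · · ·
    · · · · · · · · · · · ·
    · · · · · · · · · · · ·
T2:
  2·area = 4
  edge (6, 0)→(13, 4): d=(7,4) inclusive
  edge (13, 4)→(12, 4): d=(-1,0) inclusive
  edge (12, 4)→(6, 0): d=(-6,-4) inclusive
    (5,1)@(11, 3): e=[1,1,2] → #
    (6,1)@(13, 3): e=[-7,1,10] → ·
    (5,2)@(11, 5): e=[15,-1,-10] → ·
  covered (1 px):
    · · · · · · · · · · · ·
    · · · · · # · · · · · ·
    · · · · · · · · · · · ·
    · · · · · · · · · · · ·
    · · · · · · · · · · · ·
    · · · · · · · · · · · ·
    · · · · · · · · · · · ·
    · · · · · · · · · · · ·
T3:
  2·area = 147
  edge (0, 12)→(6, 3): d=(6,-9) inclusive
  edge (6, 3)→(19, 8): d=(13,5) inclusive
  edge (19, 8)→(0, 12): d=(-19,4) inclusive
    (2,2)@(5, 5): e=[3,31,113] → #
    (3,2)@(7, 5): e=[21,21,105] → #
    (4,2)@(9, 5): e=[39,11,97] → #
    (5,2)@(11, 5): e=[57,1,89] → #
    (6,2)@(13, 5): e=[75,-9,81] → ·
    (2,3)@(5, 7): e=[15,57,75] → #
    (6,3)@(13, 7): e=[87,17,43] → #
    (7,3)@(15, 7): e=[105,7,35] → #
    (8,3)@(17, 7): e=[123,-3,27] → ·
    (1,4)@(3, 9): e=[9,93,45] → #
    (7,4)@(15, 9): e=[117,33,-3] → ·
    (0,5)@(1, 11): e=[3,129,15] → #
  covered (18 px):
    · · · · · · · · · · · ·
    · · · · · · · · · · · ·
    · · # # # # · · · · · ·
    · · # # # # # # · · · ·
    · # # # # # # · · · · ·
    # # · · · · · · · · · ·
    · · · · · · · · · · · ·
    · · · · · · · · · · · ·
T4:
  2·area = 60  (B↔C swapped to make it positive)
  edge (4, 0)→(14, 2): d=(10,2) inclusive
  edge (14, 2)→(4, 6): d=(-10,4) inclusive
  edge (4, 6)→(4, 0): d=(0,-6) inclusive
    (2,0)@(5, 1): e=[8,46,6] → #
    (3,0)@(7, 1): e=[4,38,18] → #
    (4,0)@(9, 1): e=[0,30,30] → #  [on edge]
    (5,0)@(11, 1): e=[-4,22,42] → ·
    (2,1)@(5, 3): e=[28,26,6] → #
    (5,1)@(11, 3): e=[16,2,42] → #
    (6,1)@(13, 3): e=[12,-6,54] → ·
    (9,1)@(19, 3): e=[0,-30,90] → ·  [on edge]
    (2,2)@(5, 5): e=[48,6,6] → #
    (3,2)@(7, 5): e=[44,-2,18] → ·
    (4,2)@(9, 5): e=[40,-10,30] → ·
    (5,2)@(11, 5): e=[36,-18,42] → ·
  covered (8 px):
    · · # # # · · · · · · ·
    · · # # # # · · · · · ·
    · · # · · · · · · · · ·
    · · · · · · · · · · · ·
    · · · · · · · · · · · ·
    · · · · · · · · · · · ·
    · · · · · · · · · · · ·
    · · · · · · · · · · · ·

Result: "outside"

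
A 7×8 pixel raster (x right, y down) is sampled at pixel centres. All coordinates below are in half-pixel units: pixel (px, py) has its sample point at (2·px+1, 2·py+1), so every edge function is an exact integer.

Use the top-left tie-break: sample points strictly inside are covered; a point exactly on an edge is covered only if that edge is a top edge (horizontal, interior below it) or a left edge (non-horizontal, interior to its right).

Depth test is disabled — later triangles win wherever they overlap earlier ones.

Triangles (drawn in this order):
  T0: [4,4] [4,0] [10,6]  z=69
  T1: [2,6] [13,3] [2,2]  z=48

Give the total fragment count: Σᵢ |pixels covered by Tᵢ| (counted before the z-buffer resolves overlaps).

T0:
  2·area = 24
  edge (4, 4)→(4, 0): d=(0,-4) top-left  bias=+0
  edge (4, 0)→(10, 6): d=(6,6) right/bottom  bias=-1
  edge (10, 6)→(4, 4): d=(-6,-2) top-left  bias=+0
    (2,0)@(5, 1): e=[4,0,20] → .  [on edge]
    (0,1)@(1, 3): e=[-12,36,0] → .  [on edge]
    (2,1)@(5, 3): e=[4,12,8] → X
    (3,1)@(7, 3): e=[12,0,12] → .  [on edge]
    (2,2)@(5, 5): e=[4,24,-4] → .
    (3,2)@(7, 5): e=[12,12,0] → X  [on edge]
    (4,2)@(9, 5): e=[20,0,4] → .  [on edge]
    (3,3)@(7, 7): e=[12,24,-12] → .
    (5,3)@(11, 7): e=[28,0,-4] → .  [on edge]
    (6,3)@(13, 7): e=[36,-12,0] → .  [on edge]
    (6,4)@(13, 9): e=[36,0,-12] → .  [on edge]
  covered (2 px):
    . . . . . . .
    . . X . . . .
    . . . X . . .
    . . . . . . .
    . . . . . . .
    . . . . . . .
    . . . . . . .
    . . . . . . .
T1:
  2·area = 44  (B↔C swapped to make it positive)
  edge (2, 6)→(2, 2): d=(0,-4) top-left  bias=+0
  edge (2, 2)→(13, 3): d=(11,1) right/bottom  bias=-1
  edge (13, 3)→(2, 6): d=(-11,3) right/bottom  bias=-1
    (1,1)@(3, 3): e=[4,10,30] → X
    (2,1)@(5, 3): e=[12,8,24] → X
    (3,1)@(7, 3): e=[20,6,18] → X
    (4,1)@(9, 3): e=[28,4,12] → X
    (5,1)@(11, 3): e=[36,2,6] → X
    (6,1)@(13, 3): e=[44,0,0] → .  [on edge]
    (1,2)@(3, 5): e=[4,32,8] → X
    (3,2)@(7, 5): e=[20,28,-4] → .
    (4,2)@(9, 5): e=[28,26,-10] → .
    (5,2)@(11, 5): e=[36,24,-16] → .
    (1,3)@(3, 7): e=[4,54,-14] → .
    (2,3)@(5, 7): e=[12,52,-20] → .
  covered (7 px):
    . . . . . . .
    . X X X X X .
    . X X . . . .
    . . . . . . .
    . . . . . . .
    . . . . . . .
    . . . . . . .
    . . . . . . .

Final: 9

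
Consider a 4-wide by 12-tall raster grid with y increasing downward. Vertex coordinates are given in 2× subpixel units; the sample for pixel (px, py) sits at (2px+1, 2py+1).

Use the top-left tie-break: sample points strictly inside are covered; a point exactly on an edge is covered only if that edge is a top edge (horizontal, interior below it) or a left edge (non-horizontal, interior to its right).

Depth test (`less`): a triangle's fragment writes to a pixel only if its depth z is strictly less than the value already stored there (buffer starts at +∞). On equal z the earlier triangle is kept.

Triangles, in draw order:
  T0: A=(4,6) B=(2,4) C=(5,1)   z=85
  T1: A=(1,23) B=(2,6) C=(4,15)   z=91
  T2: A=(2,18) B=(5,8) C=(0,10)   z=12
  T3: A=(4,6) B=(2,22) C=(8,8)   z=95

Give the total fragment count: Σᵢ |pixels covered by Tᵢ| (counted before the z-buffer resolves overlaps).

T0:
  2·area = 12
  edge (4, 6)→(2, 4): d=(-2,-2) top-left  bias=+0
  edge (2, 4)→(5, 1): d=(3,-3) top-left  bias=+0
  edge (5, 1)→(4, 6): d=(-1,5) right/bottom  bias=-1
    (2,0)@(5, 1): e=[12,0,0] → ·  [on edge]
    (0,1)@(1, 3): e=[0,-6,18] → ·  [on edge]
    (1,1)@(3, 3): e=[4,0,8] → #  [on edge]
    (2,1)@(5, 3): e=[8,6,-2] → ·
    (0,2)@(1, 5): e=[-4,0,16] → ·  [on edge]
    (1,2)@(3, 5): e=[0,6,6] → #  [on edge]
    (2,2)@(5, 5): e=[4,12,-4] → ·
    (1,3)@(3, 7): e=[-4,12,4] → ·
    (2,3)@(5, 7): e=[0,18,-6] → ·  [on edge]
    (3,4)@(7, 9): e=[0,30,-18] → ·  [on edge]
    (1,5)@(3, 11): e=[-12,24,0] → ·  [on edge]
    (0,10)@(1, 21): e=[-36,48,0] → ·  [on edge]
  covered (2 px):
    · · · ·
    · # · ·
    · # · ·
    · · · ·
    · · · ·
    · · · ·
    · · · ·
    · · · ·
    · · · ·
    · · · ·
    · · · ·
    · · · ·
T1:
  2·area = 43
  edge (1, 23)→(2, 6): d=(1,-17) top-left  bias=+0
  edge (2, 6)→(4, 15): d=(2,9) right/bottom  bias=-1
  edge (4, 15)→(1, 23): d=(-3,8) right/bottom  bias=-1
    (3,3)@(7, 7): e=[86,-43,0] → ·  [on edge]
    (1,5)@(3, 11): e=[22,1,20] → #
    (2,5)@(5, 11): e=[56,-17,4] → ·
    (1,6)@(3, 13): e=[24,5,14] → #
    (2,6)@(5, 13): e=[58,-13,-2] → ·
    (1,7)@(3, 15): e=[26,9,8] → #
    (2,7)@(5, 15): e=[60,-9,-8] → ·
    (1,8)@(3, 17): e=[28,13,2] → #
    (2,8)@(5, 17): e=[62,-5,-14] → ·
    (1,9)@(3, 19): e=[30,17,-4] → ·
    (0,11)@(1, 23): e=[0,43,0] → ·  [on edge]
  covered (4 px):
    · · · ·
    · · · ·
    · · · ·
    · · · ·
    · · · ·
    · # · ·
    · # · ·
    · # · ·
    · # · ·
    · · · ·
    · · · ·
    · · · ·
T2:
  2·area = 44  (B↔C swapped to make it positive)
  edge (2, 18)→(0, 10): d=(-2,-8) top-left  bias=+0
  edge (0, 10)→(5, 8): d=(5,-2) top-left  bias=+0
  edge (5, 8)→(2, 18): d=(-3,10) right/bottom  bias=-1
    (1,4)@(3, 9): e=[26,1,17] → #
    (2,4)@(5, 9): e=[42,5,-3] → ·
    (0,5)@(1, 11): e=[6,7,31] → #
    (2,5)@(5, 11): e=[38,15,-9] → ·
    (0,6)@(1, 13): e=[2,17,25] → #
    (2,6)@(5, 13): e=[34,25,-15] → ·
    (0,7)@(1, 15): e=[-2,27,19] → ·
    (1,7)@(3, 15): e=[14,31,-1] → ·
  covered (5 px):
    · · · ·
    · · · ·
    · · · ·
    · · · ·
    · # · ·
    # # · ·
    # # · ·
    · · · ·
    · · · ·
    · · · ·
    · · · ·
    · · · ·
T3:
  2·area = 68  (B↔C swapped to make it positive)
  edge (4, 6)→(8, 8): d=(4,2) right/bottom  bias=-1
  edge (8, 8)→(2, 22): d=(-6,14) right/bottom  bias=-1
  edge (2, 22)→(4, 6): d=(2,-16) top-left  bias=+0
    (2,3)@(5, 7): e=[2,48,18] → #
    (3,3)@(7, 7): e=[-2,20,50] → ·
    (2,4)@(5, 9): e=[10,36,22] → #
    (3,4)@(7, 9): e=[6,8,54] → #
    (2,5)@(5, 11): e=[18,24,26] → #
    (3,5)@(7, 11): e=[14,-4,58] → ·
    (2,6)@(5, 13): e=[26,12,30] → #
    (3,6)@(7, 13): e=[22,-16,62] → ·
    (1,7)@(3, 15): e=[38,28,2] → #
    (2,7)@(5, 15): e=[34,0,34] → ·  [on edge]
    (1,8)@(3, 17): e=[46,16,6] → #
    (2,8)@(5, 17): e=[42,-12,38] → ·
  covered (8 px):
    · · · ·
    · · · ·
    · · · ·
    · · # ·
    · · # #
    · · # ·
    · · # ·
    · # · ·
    · # · ·
    · # · ·
    · · · ·
    · · · ·

Answer: 19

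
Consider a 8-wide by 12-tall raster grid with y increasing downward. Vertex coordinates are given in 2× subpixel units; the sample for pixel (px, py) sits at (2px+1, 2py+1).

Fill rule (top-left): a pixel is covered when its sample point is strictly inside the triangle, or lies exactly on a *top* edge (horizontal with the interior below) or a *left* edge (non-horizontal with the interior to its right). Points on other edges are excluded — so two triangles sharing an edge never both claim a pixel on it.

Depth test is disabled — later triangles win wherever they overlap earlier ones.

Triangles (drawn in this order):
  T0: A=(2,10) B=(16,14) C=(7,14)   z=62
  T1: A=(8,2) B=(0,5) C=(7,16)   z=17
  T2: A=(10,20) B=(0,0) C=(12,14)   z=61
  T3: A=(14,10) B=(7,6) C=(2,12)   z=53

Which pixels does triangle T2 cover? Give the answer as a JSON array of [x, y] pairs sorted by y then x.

T0:
  2·area = 36
  edge (2, 10)→(16, 14): d=(14,4) right/bottom  bias=-1
  edge (16, 14)→(7, 14): d=(-9,0) right/bottom  bias=-1
  edge (7, 14)→(2, 10): d=(-5,-4) top-left  bias=+0
    (2,5)@(5, 11): e=[2,27,7] → █
    (3,5)@(7, 11): e=[-6,27,15] → ·
    (2,6)@(5, 13): e=[30,9,-3] → ·
    (3,6)@(7, 13): e=[22,9,5] → █
    (4,6)@(9, 13): e=[14,9,13] → █
    (5,6)@(11, 13): e=[6,9,21] → █
    (6,6)@(13, 13): e=[-2,9,29] → ·
    (3,7)@(7, 15): e=[50,-9,-5] → ·
    (4,7)@(9, 15): e=[42,-9,3] → ·
    (5,7)@(11, 15): e=[34,-9,11] → ·
  covered (4 px):
    · · · · · · · ·
    · · · · · · · ·
    · · · · · · · ·
    · · · · · · · ·
    · · · · · · · ·
    · · █ · · · · ·
    · · · █ █ █ · ·
    · · · · · · · ·
    · · · · · · · ·
    · · · · · · · ·
    · · · · · · · ·
    · · · · · · · ·
T1:
  2·area = 109  (B↔C swapped to make it positive)
  edge (8, 2)→(7, 16): d=(-1,14) right/bottom  bias=-1
  edge (7, 16)→(0, 5): d=(-7,-11) top-left  bias=+0
  edge (0, 5)→(8, 2): d=(8,-3) top-left  bias=+0
    (3,1)@(7, 3): e=[13,91,5] → █
    (4,1)@(9, 3): e=[-15,113,11] → ·
    (0,2)@(1, 5): e=[95,11,3] → █
    (1,2)@(3, 5): e=[67,33,9] → █
    (2,2)@(5, 5): e=[39,55,15] → █
    (4,2)@(9, 5): e=[-17,99,27] → ·
    (0,3)@(1, 7): e=[93,-3,19] → ·
    (1,3)@(3, 7): e=[65,19,25] → █
    (4,3)@(9, 7): e=[-19,85,43] → ·
    (1,4)@(3, 9): e=[63,5,41] → █
    (4,4)@(9, 9): e=[-21,71,59] → ·
    (1,5)@(3, 11): e=[61,-9,57] → ·
  covered (15 px):
    · · · · · · · ·
    · · · █ · · · ·
    █ █ █ █ · · · ·
    · █ █ █ · · · ·
    · █ █ █ · · · ·
    · · █ █ · · · ·
    · · · █ · · · ·
    · · · █ · · · ·
    · · · · · · · ·
    · · · · · · · ·
    · · · · · · · ·
    · · · · · · · ·
T2:
  2·area = 100
  edge (10, 20)→(0, 0): d=(-10,-20) top-left  bias=+0
  edge (0, 0)→(12, 14): d=(12,14) right/bottom  bias=-1
  edge (12, 14)→(10, 20): d=(-2,6) right/bottom  bias=-1
    (1,2)@(3, 5): e=[10,18,72] → █
    (2,2)@(5, 5): e=[50,-10,60] → ·
    (7,2)@(15, 5): e=[250,-150,0] → ·  [on edge]
    (1,3)@(3, 7): e=[-10,42,68] → ·
    (2,3)@(5, 7): e=[30,14,56] → █
    (3,3)@(7, 7): e=[70,-14,44] → ·
    (2,4)@(5, 9): e=[10,38,52] → █
    (3,4)@(7, 9): e=[50,10,40] → █
    (4,4)@(9, 9): e=[90,-18,28] → ·
    (2,5)@(5, 11): e=[-10,62,48] → ·
    (3,5)@(7, 11): e=[30,34,36] → █
    (4,5)@(9, 11): e=[70,6,24] → █
    (6,5)@(13, 11): e=[150,-50,0] → ·  [on edge]
    (5,8)@(11, 17): e=[50,50,0] → ·  [on edge]
    (4,11)@(9, 23): e=[-50,150,0] → ·  [on edge]
  covered (12 px):
    · · · · · · · ·
    · · · · · · · ·
    · █ · · · · · ·
    · · █ · · · · ·
    · · █ █ · · · ·
    · · · █ █ · · ·
    · · · █ █ █ · ·
    · · · · █ █ · ·
    · · · · █ · · ·
    · · · · · · · ·
    · · · · · · · ·
    · · · · · · · ·
T3:
  2·area = 62  (B↔C swapped to make it positive)
  edge (14, 10)→(2, 12): d=(-12,2) right/bottom  bias=-1
  edge (2, 12)→(7, 6): d=(5,-6) top-left  bias=+0
  edge (7, 6)→(14, 10): d=(7,4) right/bottom  bias=-1
    (3,3)@(7, 7): e=[50,5,7] → █
    (4,3)@(9, 7): e=[46,17,-1] → ·
    (2,4)@(5, 9): e=[30,3,29] → █
    (4,4)@(9, 9): e=[22,27,13] → █
    (5,4)@(11, 9): e=[18,39,5] → █
    (6,4)@(13, 9): e=[14,51,-3] → ·
    (1,5)@(3, 11): e=[10,1,51] → █
    (4,5)@(9, 11): e=[-2,37,27] → ·
    (5,5)@(11, 11): e=[-6,49,19] → ·
    (1,6)@(3, 13): e=[-14,11,65] → ·
    (2,6)@(5, 13): e=[-18,23,57] → ·
    (3,6)@(7, 13): e=[-22,35,49] → ·
  covered (8 px):
    · · · · · · · ·
    · · · · · · · ·
    · · · · · · · ·
    · · · █ · · · ·
    · · █ █ █ █ · ·
    · █ █ █ · · · ·
    · · · · · · · ·
    · · · · · · · ·
    · · · · · · · ·
    · · · · · · · ·
    · · · · · · · ·
    · · · · · · · ·

Answer: [[1,2],[2,3],[2,4],[3,4],[3,5],[4,5],[3,6],[4,6],[5,6],[4,7],[5,7],[4,8]]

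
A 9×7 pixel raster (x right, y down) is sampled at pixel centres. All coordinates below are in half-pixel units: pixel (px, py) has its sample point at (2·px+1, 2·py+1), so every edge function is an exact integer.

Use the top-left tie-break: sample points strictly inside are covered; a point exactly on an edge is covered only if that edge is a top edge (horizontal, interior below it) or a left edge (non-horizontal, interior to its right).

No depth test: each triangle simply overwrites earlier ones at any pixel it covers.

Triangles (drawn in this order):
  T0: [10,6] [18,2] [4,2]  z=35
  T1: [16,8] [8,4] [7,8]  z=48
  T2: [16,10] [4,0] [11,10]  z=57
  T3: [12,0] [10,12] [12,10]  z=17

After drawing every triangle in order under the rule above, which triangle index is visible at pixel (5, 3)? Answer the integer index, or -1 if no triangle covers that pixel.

T0:
  2·area = 56  (B↔C swapped to make it positive)
  edge (10, 6)→(4, 2): d=(-6,-4) top-left  bias=+0
  edge (4, 2)→(18, 2): d=(14,0) top-left  bias=+0
  edge (18, 2)→(10, 6): d=(-8,4) right/bottom  bias=-1
    (3,1)@(7, 3): e=[6,14,36] → █
    (4,1)@(9, 3): e=[14,14,28] → █
    (5,1)@(11, 3): e=[22,14,20] → █
    (6,1)@(13, 3): e=[30,14,12] → █
    (7,1)@(15, 3): e=[38,14,4] → █
    (8,1)@(17, 3): e=[46,14,-4] → ·
    (3,2)@(7, 5): e=[-6,42,20] → ·
    (4,2)@(9, 5): e=[2,42,12] → █
    (6,2)@(13, 5): e=[18,42,-4] → ·
    (7,2)@(15, 5): e=[26,42,-12] → ·
    (4,3)@(9, 7): e=[-10,70,-4] → ·
    (5,3)@(11, 7): e=[-2,70,-12] → ·
  covered (7 px):
    · · · · · · · · ·
    · · · █ █ █ █ █ ·
    · · · · █ █ · · ·
    · · · · · · · · ·
    · · · · · · · · ·
    · · · · · · · · ·
    · · · · · · · · ·
T1:
  2·area = 36  (B↔C swapped to make it positive)
  edge (16, 8)→(7, 8): d=(-9,0) right/bottom  bias=-1
  edge (7, 8)→(8, 4): d=(1,-4) top-left  bias=+0
  edge (8, 4)→(16, 8): d=(8,4) right/bottom  bias=-1
    (4,2)@(9, 5): e=[27,5,4] → █
    (5,2)@(11, 5): e=[27,13,-4] → ·
    (4,3)@(9, 7): e=[9,7,20] → █
    (5,3)@(11, 7): e=[9,15,12] → █
    (6,3)@(13, 7): e=[9,23,4] → █
    (7,3)@(15, 7): e=[9,31,-4] → ·
    (4,4)@(9, 9): e=[-9,9,36] → ·
    (5,4)@(11, 9): e=[-9,17,28] → ·
    (6,4)@(13, 9): e=[-9,25,20] → ·
  covered (4 px):
    · · · · · · · · ·
    · · · · · · · · ·
    · · · · █ · · · ·
    · · · · █ █ █ · ·
    · · · · · · · · ·
    · · · · · · · · ·
    · · · · · · · · ·
T2:
  2·area = 50  (B↔C swapped to make it positive)
  edge (16, 10)→(11, 10): d=(-5,0) right/bottom  bias=-1
  edge (11, 10)→(4, 0): d=(-7,-10) top-left  bias=+0
  edge (4, 0)→(16, 10): d=(12,10) right/bottom  bias=-1
    (2,0)@(5, 1): e=[45,3,2] → █
    (3,0)@(7, 1): e=[45,23,-18] → ·
    (2,1)@(5, 3): e=[35,-11,26] → ·
    (3,1)@(7, 3): e=[35,9,6] → █
    (4,1)@(9, 3): e=[35,29,-14] → ·
    (3,2)@(7, 5): e=[25,-5,30] → ·
    (4,2)@(9, 5): e=[25,15,10] → █
    (5,2)@(11, 5): e=[25,35,-10] → ·
    (4,3)@(9, 7): e=[15,1,34] → █
    (5,3)@(11, 7): e=[15,21,14] → █
    (6,3)@(13, 7): e=[15,41,-6] → ·
    (4,4)@(9, 9): e=[5,-13,58] → ·
  covered (7 px):
    · · █ · · · · · ·
    · · · █ · · · · ·
    · · · · █ · · · ·
    · · · · █ █ · · ·
    · · · · · █ █ · ·
    · · · · · · · · ·
    · · · · · · · · ·
T3:
  2·area = 20  (B↔C swapped to make it positive)
  edge (12, 0)→(12, 10): d=(0,10) right/bottom  bias=-1
  edge (12, 10)→(10, 12): d=(-2,2) right/bottom  bias=-1
  edge (10, 12)→(12, 0): d=(2,-12) top-left  bias=+0
    (8,2)@(17, 5): e=[-50,0,70] → ·  [on edge]
    (5,3)@(11, 7): e=[10,8,2] → █
    (6,3)@(13, 7): e=[-10,4,26] → ·
    (7,3)@(15, 7): e=[-30,0,50] → ·  [on edge]
    (5,4)@(11, 9): e=[10,4,6] → █
    (6,4)@(13, 9): e=[-10,0,30] → ·  [on edge]
    (5,5)@(11, 11): e=[10,0,10] → ·  [on edge]
    (4,6)@(9, 13): e=[30,0,-10] → ·  [on edge]
  covered (2 px):
    · · · · · · · · ·
    · · · · · · · · ·
    · · · · · · · · ·
    · · · · · █ · · ·
    · · · · · █ · · ·
    · · · · · · · · ·
    · · · · · · · · ·

Z-buffer (winner per pixel, '.' = empty):
  . . 2 . . . . . .
  . . . 2 0 0 0 0 .
  . . . . 2 0 . . .
  . . . . 2 3 1 . .
  . . . . . 3 2 . .
  . . . . . . . . .
  . . . . . . . . .

Answer: 3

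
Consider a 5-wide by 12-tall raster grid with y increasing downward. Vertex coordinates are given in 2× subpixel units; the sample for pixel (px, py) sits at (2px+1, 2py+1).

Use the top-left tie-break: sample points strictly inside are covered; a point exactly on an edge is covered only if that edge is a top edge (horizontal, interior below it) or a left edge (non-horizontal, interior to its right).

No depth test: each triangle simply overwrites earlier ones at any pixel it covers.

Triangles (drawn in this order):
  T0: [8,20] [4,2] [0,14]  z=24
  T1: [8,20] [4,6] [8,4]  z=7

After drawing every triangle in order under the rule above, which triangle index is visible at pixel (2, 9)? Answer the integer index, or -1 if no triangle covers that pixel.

T0:
  2·area = 120  (B↔C swapped to make it positive)
  edge (8, 20)→(0, 14): d=(-8,-6) top-left  bias=+0
  edge (0, 14)→(4, 2): d=(4,-12) top-left  bias=+0
  edge (4, 2)→(8, 20): d=(4,18) right/bottom  bias=-1
    (1,2)@(3, 5): e=[90,0,30] → #  [on edge]
    (2,2)@(5, 5): e=[102,24,-6] → ·
    (1,3)@(3, 7): e=[74,8,38] → #
    (2,3)@(5, 7): e=[86,32,2] → #
    (3,3)@(7, 7): e=[98,56,-34] → ·
    (1,4)@(3, 9): e=[58,16,46] → #
    (3,4)@(7, 9): e=[82,64,-26] → ·
    (0,5)@(1, 11): e=[30,0,90] → #  [on edge]
    (3,5)@(7, 11): e=[66,72,-18] → ·
    (0,6)@(1, 13): e=[14,8,98] → #
    (3,6)@(7, 13): e=[50,80,-10] → ·
    (0,7)@(1, 15): e=[-2,16,106] → ·
  covered (16 px):
    · · · · ·
    · · · · ·
    · # · · ·
    · # # · ·
    · # # · ·
    # # # · ·
    # # # · ·
    · # # · ·
    · · # # ·
    · · · # ·
    · · · · ·
    · · · · ·
T1:
  2·area = 64
  edge (8, 20)→(4, 6): d=(-4,-14) top-left  bias=+0
  edge (4, 6)→(8, 4): d=(4,-2) top-left  bias=+0
  edge (8, 4)→(8, 20): d=(0,16) right/bottom  bias=-1
    (3,2)@(7, 5): e=[46,2,16] → #
    (4,2)@(9, 5): e=[74,6,-16] → ·
    (2,3)@(5, 7): e=[10,6,48] → #
    (4,3)@(9, 7): e=[66,14,-16] → ·
    (2,4)@(5, 9): e=[2,14,48] → #
    (4,4)@(9, 9): e=[58,22,-16] → ·
    (2,5)@(5, 11): e=[-6,22,48] → ·
    (3,5)@(7, 11): e=[22,26,16] → #
    (4,5)@(9, 11): e=[50,30,-16] → ·
    (3,6)@(7, 13): e=[14,34,16] → #
    (4,6)@(9, 13): e=[42,38,-16] → ·
    (3,7)@(7, 15): e=[6,42,16] → #
  covered (8 px):
    · · · · ·
    · · · · ·
    · · · # ·
    · · # # ·
    · · # # ·
    · · · # ·
    · · · # ·
    · · · # ·
    · · · · ·
    · · · · ·
    · · · · ·
    · · · · ·

Z-buffer (winner per pixel, '.' = empty):
  . . . . .
  . . . . .
  . 0 . 1 .
  . 0 1 1 .
  . 0 1 1 .
  0 0 0 1 .
  0 0 0 1 .
  . 0 0 1 .
  . . 0 0 .
  . . . 0 .
  . . . . .
  . . . . .

Answer: -1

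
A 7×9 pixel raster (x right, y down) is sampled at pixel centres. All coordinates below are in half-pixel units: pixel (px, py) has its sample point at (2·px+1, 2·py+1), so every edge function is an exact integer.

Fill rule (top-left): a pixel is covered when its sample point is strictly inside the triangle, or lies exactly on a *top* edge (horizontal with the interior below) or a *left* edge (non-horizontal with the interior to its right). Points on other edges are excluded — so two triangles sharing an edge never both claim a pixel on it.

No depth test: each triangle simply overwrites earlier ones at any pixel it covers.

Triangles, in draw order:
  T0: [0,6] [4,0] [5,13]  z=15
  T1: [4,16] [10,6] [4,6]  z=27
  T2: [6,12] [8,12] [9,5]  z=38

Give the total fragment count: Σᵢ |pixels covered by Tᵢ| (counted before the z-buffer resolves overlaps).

T0:
  2·area = 58
  edge (0, 6)→(4, 0): d=(4,-6) top-left  bias=+0
  edge (4, 0)→(5, 13): d=(1,13) right/bottom  bias=-1
  edge (5, 13)→(0, 6): d=(-5,-7) top-left  bias=+0
    (1,1)@(3, 3): e=[6,16,36] → █
    (2,1)@(5, 3): e=[18,-10,50] → ·
    (0,2)@(1, 5): e=[2,44,12] → █
    (2,2)@(5, 5): e=[26,-8,40] → ·
    (0,3)@(1, 7): e=[10,46,2] → █
    (2,3)@(5, 7): e=[34,-6,30] → ·
    (0,4)@(1, 9): e=[18,48,-8] → ·
    (1,4)@(3, 9): e=[30,22,6] → █
    (2,4)@(5, 9): e=[42,-4,20] → ·
    (1,5)@(3, 11): e=[38,24,-4] → ·
    (2,6)@(5, 13): e=[58,0,0] → ·  [on edge]
  covered (6 px):
    · · · · · · ·
    · █ · · · · ·
    █ █ · · · · ·
    █ █ · · · · ·
    · █ · · · · ·
    · · · · · · ·
    · · · · · · ·
    · · · · · · ·
    · · · · · · ·
T1:
  2·area = 60  (B↔C swapped to make it positive)
  edge (4, 16)→(4, 6): d=(0,-10) top-left  bias=+0
  edge (4, 6)→(10, 6): d=(6,0) top-left  bias=+0
  edge (10, 6)→(4, 16): d=(-6,10) right/bottom  bias=-1
    (6,0)@(13, 1): e=[90,-30,0] → ·  [on edge]
    (2,3)@(5, 7): e=[10,6,44] → █
    (3,3)@(7, 7): e=[30,6,24] → █
    (4,3)@(9, 7): e=[50,6,4] → █
    (5,3)@(11, 7): e=[70,6,-16] → ·
    (2,4)@(5, 9): e=[10,18,32] → █
    (4,4)@(9, 9): e=[50,18,-8] → ·
    (2,5)@(5, 11): e=[10,30,20] → █
    (3,5)@(7, 11): e=[30,30,0] → ·  [on edge]
    (2,6)@(5, 13): e=[10,42,8] → █
    (3,6)@(7, 13): e=[30,42,-12] → ·
    (2,7)@(5, 15): e=[10,54,-4] → ·
  covered (7 px):
    · · · · · · ·
    · · · · · · ·
    · · · · · · ·
    · · █ █ █ · ·
    · · █ █ · · ·
    · · █ · · · ·
    · · █ · · · ·
    · · · · · · ·
    · · · · · · ·
T2:
  2·area = 14  (B↔C swapped to make it positive)
  edge (6, 12)→(9, 5): d=(3,-7) top-left  bias=+0
  edge (9, 5)→(8, 12): d=(-1,7) right/bottom  bias=-1
  edge (8, 12)→(6, 12): d=(-2,0) right/bottom  bias=-1
    (4,2)@(9, 5): e=[0,0,14] → ·  [on edge]
    (3,5)@(7, 11): e=[4,8,2] → █
    (4,5)@(9, 11): e=[18,-6,2] → ·
    (3,6)@(7, 13): e=[10,6,-2] → ·
  covered (1 px):
    · · · · · · ·
    · · · · · · ·
    · · · · · · ·
    · · · · · · ·
    · · · · · · ·
    · · · █ · · ·
    · · · · · · ·
    · · · · · · ·
    · · · · · · ·

Result: 14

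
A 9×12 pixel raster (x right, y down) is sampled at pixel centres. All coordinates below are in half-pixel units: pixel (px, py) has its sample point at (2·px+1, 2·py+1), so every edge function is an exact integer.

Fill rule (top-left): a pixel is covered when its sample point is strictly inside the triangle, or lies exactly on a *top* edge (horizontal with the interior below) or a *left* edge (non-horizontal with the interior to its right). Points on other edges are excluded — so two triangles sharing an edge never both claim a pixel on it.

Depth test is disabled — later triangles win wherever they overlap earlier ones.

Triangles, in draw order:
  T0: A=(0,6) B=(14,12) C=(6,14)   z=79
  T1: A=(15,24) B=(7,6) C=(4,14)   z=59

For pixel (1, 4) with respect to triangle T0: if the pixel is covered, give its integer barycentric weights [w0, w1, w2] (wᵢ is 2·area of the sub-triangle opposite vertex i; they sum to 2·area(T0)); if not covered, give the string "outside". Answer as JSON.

T0:
  2·area = 76
  edge (0, 6)→(14, 12): d=(14,6) right/bottom  bias=-1
  edge (14, 12)→(6, 14): d=(-8,2) right/bottom  bias=-1
  edge (6, 14)→(0, 6): d=(-6,-8) top-left  bias=+0
    (0,3)@(1, 7): e=[8,66,2] → X
    (1,3)@(3, 7): e=[-4,62,18] → .
    (0,4)@(1, 9): e=[36,50,-10] → .
    (1,4)@(3, 9): e=[24,46,6] → X
    (2,4)@(5, 9): e=[12,42,22] → X
    (3,4)@(7, 9): e=[0,38,38] → .  [on edge]
    (1,5)@(3, 11): e=[52,30,-6] → .
    (2,5)@(5, 11): e=[40,26,10] → X
    (3,5)@(7, 11): e=[28,22,26] → X
    (4,5)@(9, 11): e=[16,18,42] → X
    (5,5)@(11, 11): e=[4,14,58] → X
    (6,5)@(13, 11): e=[-8,10,74] → .
  covered (9 px):
    . . . . . . . . .
    . . . . . . . . .
    . . . . . . . . .
    X . . . . . . . .
    . X X . . . . . .
    . . X X X X . . .
    . . . X X . . . .
    . . . . . . . . .
    . . . . . . . . .
    . . . . . . . . .
    . . . . . . . . .
    . . . . . . . . .
T1:
  2·area = 118  (B↔C swapped to make it positive)
  edge (15, 24)→(4, 14): d=(-11,-10) top-left  bias=+0
  edge (4, 14)→(7, 6): d=(3,-8) top-left  bias=+0
  edge (7, 6)→(15, 24): d=(8,18) right/bottom  bias=-1
    (3,3)@(7, 7): e=[107,3,8] → X
    (4,3)@(9, 7): e=[127,19,-28] → .
    (3,4)@(7, 9): e=[85,9,24] → X
    (4,4)@(9, 9): e=[105,25,-12] → .
    (3,5)@(7, 11): e=[63,15,40] → X
    (4,5)@(9, 11): e=[83,31,4] → X
    (5,5)@(11, 11): e=[103,47,-32] → .
    (2,6)@(5, 13): e=[21,5,92] → X
    (5,6)@(11, 13): e=[81,53,-16] → .
    (2,7)@(5, 15): e=[-1,11,108] → .
    (3,7)@(7, 15): e=[19,27,72] → X
    (5,7)@(11, 15): e=[59,59,0] → .  [on edge]
  covered (13 px):
    . . . . . . . . .
    . . . . . . . . .
    . . . . . . . . .
    . . . X . . . . .
    . . . X . . . . .
    . . . X X . . . .
    . . X X X . . . .
    . . . X X . . . .
    . . . . X X . . .
    . . . . . X . . .
    . . . . . . X . .
    . . . . . . . . .

Final: [46,6,24]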